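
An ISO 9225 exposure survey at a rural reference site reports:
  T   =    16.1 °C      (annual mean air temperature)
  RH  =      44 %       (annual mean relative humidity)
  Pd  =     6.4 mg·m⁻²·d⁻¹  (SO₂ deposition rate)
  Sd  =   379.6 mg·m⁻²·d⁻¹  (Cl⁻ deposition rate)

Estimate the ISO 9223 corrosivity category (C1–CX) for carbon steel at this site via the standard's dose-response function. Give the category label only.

C3

carbon steel: f(T) = -0.054·(T−10) [T>10 °C] = -0.3294
  Pd branch = 1.77·Pd^0.52·e^(0.02·RH+f) = 8.06 μm/a
  Sd branch = 0.102·Sd^0.62·e^(0.033·RH+0.04·T) = 32.97 μm/a
  r_corr = 8.06 + 32.97 = 41.03 μm/a
41 μm/a falls in (25, 50] for carbon steel → category C3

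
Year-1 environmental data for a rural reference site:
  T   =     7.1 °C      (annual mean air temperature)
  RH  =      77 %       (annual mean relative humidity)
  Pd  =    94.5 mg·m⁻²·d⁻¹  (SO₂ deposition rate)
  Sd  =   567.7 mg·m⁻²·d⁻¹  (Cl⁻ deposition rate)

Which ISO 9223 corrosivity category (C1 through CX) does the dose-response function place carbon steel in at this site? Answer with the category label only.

carbon steel: f(T) = +0.150·(T−10) [T≤10 °C] = -0.4350
  Pd branch = 1.77·Pd^0.52·e^(0.02·RH+f) = 56.9 μm/a
  Sd branch = 0.102·Sd^0.62·e^(0.033·RH+0.04·T) = 87.71 μm/a
  sum: 56.9 + 87.71 → r_corr = 144.6 μm/a
Category bounds: 80…200 μm/a bracket r_corr ⇒ C5

C5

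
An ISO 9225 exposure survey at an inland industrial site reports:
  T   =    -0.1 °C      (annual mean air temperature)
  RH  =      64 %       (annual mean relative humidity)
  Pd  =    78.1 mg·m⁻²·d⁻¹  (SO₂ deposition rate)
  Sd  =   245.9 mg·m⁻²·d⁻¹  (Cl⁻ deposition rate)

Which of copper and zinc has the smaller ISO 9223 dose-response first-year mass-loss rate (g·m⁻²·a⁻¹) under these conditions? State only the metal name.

copper: temperature factor f = +0.126·(-10.1) = -1.2726
  SO₂ term: 0.0053·78.1^0.26·exp(0.059·64-1.2726) = 0.2012
  Sd branch = 0.01025·Sd^0.27·e^(0.036·RH+0.049·T) = 0.4516 μm/a
  r_corr = 0.2012 + 0.4516 = 0.6527 μm/a
  mass loss = 0.6527 μm/a × 8.96 g/cm³ = 5.849 g·m⁻²·a⁻¹
zinc: temperature factor f = +0.038·(-10.1) = -0.3838
  Pd branch = 0.0129·Pd^0.44·e^(0.046·RH+f) = 1.136 μm/a
  Cl⁻ term: 0.0175·245.9^0.57·exp(0.008·64+0.085·-0.1) = 0.6675
  r_corr = 1.136 + 0.6675 = 1.803 μm/a
  mass loss = 1.803 μm/a × 7.14 g/cm³ = 12.87 g·m⁻²·a⁻¹
Ordering by g·m⁻²·a⁻¹: zinc (12.9) > copper (5.85)

copper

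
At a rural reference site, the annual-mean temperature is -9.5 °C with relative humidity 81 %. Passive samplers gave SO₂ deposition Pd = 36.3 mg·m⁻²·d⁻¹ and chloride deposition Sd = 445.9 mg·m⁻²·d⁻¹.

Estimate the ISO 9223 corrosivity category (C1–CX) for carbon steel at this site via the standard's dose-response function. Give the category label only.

carbon steel: temperature factor f = +0.150·(-19.5) = -2.9250
  Pd branch = 1.77·Pd^0.52·e^(0.02·RH+f) = 3.107 μm/a
  Sd branch = 0.102·Sd^0.62·e^(0.033·RH+0.04·T) = 44.36 μm/a
  sum: 3.107 + 44.36 → r_corr = 47.46 μm/a
ISO 9223 Table 2 (carbon steel): 25 < 47.5 ≤ 50 μm/a ⇒ C3

C3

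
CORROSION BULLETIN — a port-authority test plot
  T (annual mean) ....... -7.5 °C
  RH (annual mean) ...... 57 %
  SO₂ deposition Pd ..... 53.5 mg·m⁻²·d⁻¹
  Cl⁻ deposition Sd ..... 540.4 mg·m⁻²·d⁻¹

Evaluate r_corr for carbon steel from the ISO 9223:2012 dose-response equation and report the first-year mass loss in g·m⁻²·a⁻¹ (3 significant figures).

r_corr = 217 g·m⁻²·a⁻¹

carbon steel: T≤10 °C ⇒ hinge +0.150·(-7.5−10) = -2.6250
  Pd branch = 1.77·Pd^0.52·e^(0.02·RH+f) = 3.175 μm/a
  Cl⁻ term: 0.102·540.4^0.62·exp(0.033·57+0.04·-7.5) = 24.52
  sum: 3.175 + 24.52 → r_corr = 27.69 μm/a
Convert to mass loss: 27.69 μm/a × 7.85 g/cm³ = 217.4 g·m⁻²·a⁻¹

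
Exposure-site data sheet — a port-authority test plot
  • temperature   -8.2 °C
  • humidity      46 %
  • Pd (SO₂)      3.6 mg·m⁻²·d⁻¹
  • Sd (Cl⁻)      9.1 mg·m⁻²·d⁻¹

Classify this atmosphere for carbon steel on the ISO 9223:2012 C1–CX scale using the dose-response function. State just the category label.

C2

carbon steel: f(T) = +0.150·(T−10) [T≤10 °C] = -2.7300
  SO₂ term: 1.77·3.6^0.52·exp(0.02·46-2.7300) = 0.5639
  Cl⁻ term: 0.102·9.1^0.62·exp(0.033·46+0.04·-8.2) = 1.318
  sum: 0.5639 + 1.318 → r_corr = 1.882 μm/a
Category bounds: 1.3…25 μm/a bracket r_corr ⇒ C2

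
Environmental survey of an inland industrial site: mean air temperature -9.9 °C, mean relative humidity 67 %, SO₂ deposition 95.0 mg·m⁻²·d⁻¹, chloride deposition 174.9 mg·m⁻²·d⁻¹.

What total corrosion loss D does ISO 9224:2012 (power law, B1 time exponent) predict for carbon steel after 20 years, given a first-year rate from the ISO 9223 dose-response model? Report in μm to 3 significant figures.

D(20) = 91.2 μm

carbon steel: f(T) = +0.150·(T−10) [T≤10 °C] = -2.9850
  Pd branch = 1.77·Pd^0.52·e^(0.02·RH+f) = 3.647 μm/a
  Cl⁻ term: 0.102·174.9^0.62·exp(0.033·67+0.04·-9.9) = 15.39
  r_corr = 3.647 + 15.39 = 19.04 μm/a
Power-law: D(20) = r_corr · 20^0.523
  D(20) = 19.04 × 20^0.523 = 19.04 × 4.791 = 91.23 μm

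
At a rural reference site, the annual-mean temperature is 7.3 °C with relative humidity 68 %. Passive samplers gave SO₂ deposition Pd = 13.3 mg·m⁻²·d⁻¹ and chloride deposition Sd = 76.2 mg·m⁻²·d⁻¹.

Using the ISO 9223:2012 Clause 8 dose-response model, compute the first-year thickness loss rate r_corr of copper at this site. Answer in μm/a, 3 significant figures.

r_corr = 0.955 μm/a

copper: temperature factor f = +0.126·(-2.7) = -0.3402
  Pd branch = 0.0053·Pd^0.26·e^(0.059·RH+f) = 0.4084 μm/a
  Cl⁻ term: 0.01025·76.2^0.27·exp(0.036·68+0.049·7.3) = 0.5462
  sum: 0.4084 + 0.5462 → r_corr = 0.9546 μm/a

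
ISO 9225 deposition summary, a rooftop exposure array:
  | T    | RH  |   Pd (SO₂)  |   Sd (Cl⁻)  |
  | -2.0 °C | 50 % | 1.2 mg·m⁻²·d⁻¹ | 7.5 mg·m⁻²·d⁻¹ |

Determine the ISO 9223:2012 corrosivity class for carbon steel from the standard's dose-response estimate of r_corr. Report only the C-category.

C2

carbon steel: temperature factor f = +0.150·(-12.0) = -1.8000
  Pd branch = 1.77·Pd^0.52·e^(0.02·RH+f) = 0.8744 μm/a
  Cl⁻ term: 0.102·7.5^0.62·exp(0.033·50+0.04·-2.0) = 1.71
  sum: 0.8744 + 1.71 → r_corr = 2.584 μm/a
ISO 9223 Table 2 (carbon steel): 1.3 < 2.58 ≤ 25 μm/a ⇒ C2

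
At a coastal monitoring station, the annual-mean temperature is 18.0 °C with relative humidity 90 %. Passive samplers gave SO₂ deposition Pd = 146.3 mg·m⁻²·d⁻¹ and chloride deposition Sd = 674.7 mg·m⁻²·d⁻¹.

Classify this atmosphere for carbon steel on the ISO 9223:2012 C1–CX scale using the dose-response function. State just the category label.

CX

carbon steel: f(T) = -0.054·(T−10) [T>10 °C] = -0.4320
  SO₂ term: 1.77·146.3^0.52·exp(0.02·90-0.4320) = 92.9
  Cl⁻ term: 0.102·674.7^0.62·exp(0.033·90+0.04·18.0) = 231.8
  r_corr = 92.9 + 231.8 = 324.7 μm/a
ISO 9223 Table 2 (carbon steel): 200 < 325 ≤ 700 μm/a ⇒ CX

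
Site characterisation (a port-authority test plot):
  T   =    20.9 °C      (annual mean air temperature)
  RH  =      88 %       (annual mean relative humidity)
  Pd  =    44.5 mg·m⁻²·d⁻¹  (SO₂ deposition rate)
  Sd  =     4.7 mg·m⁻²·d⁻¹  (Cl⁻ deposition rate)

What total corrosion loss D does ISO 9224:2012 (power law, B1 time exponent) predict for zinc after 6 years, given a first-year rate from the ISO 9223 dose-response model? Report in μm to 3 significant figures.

zinc: f(T) = -0.071·(T−10) [T>10 °C] = -0.7739
  SO₂ term: 0.0129·44.5^0.44·exp(0.046·88-0.7739) = 1.81
  Sd branch = 0.0175·Sd^0.57·e^(0.008·RH+0.085·T) = 0.5051 μm/a
  sum: 1.81 + 0.5051 → r_corr = 2.316 μm/a
ISO 9224: D(t) = r_corr · t^b with b = 0.813 (zinc, B1)
  D(6) = 2.316 × 6^0.813 = 2.316 × 4.292 = 9.938 μm

D(6) = 9.94 μm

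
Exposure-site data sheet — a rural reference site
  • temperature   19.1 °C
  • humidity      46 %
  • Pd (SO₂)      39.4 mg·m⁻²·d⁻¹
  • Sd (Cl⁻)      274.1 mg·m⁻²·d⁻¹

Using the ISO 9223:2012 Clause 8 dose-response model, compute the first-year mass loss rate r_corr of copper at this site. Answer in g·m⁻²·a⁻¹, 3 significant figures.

r_corr = 6.48 g·m⁻²·a⁻¹

copper: f(T) = -0.080·(T−10) [T>10 °C] = -0.7280
  sulphur-dioxide contribution → 0.1004 μm/a
  chloride contribution → 0.6232 μm/a
  total first-year rate 0.7235 μm/a
Convert to mass loss: 0.7235 μm/a × 8.96 g/cm³ = 6.483 g·m⁻²·a⁻¹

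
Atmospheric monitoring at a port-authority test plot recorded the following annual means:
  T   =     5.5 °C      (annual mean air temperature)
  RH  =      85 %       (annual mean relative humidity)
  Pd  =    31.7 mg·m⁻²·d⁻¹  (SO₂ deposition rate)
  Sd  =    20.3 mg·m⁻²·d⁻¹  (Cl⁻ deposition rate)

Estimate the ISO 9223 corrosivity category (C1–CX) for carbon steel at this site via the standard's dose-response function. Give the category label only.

carbon steel: f(T) = +0.150·(T−10) [T≤10 °C] = -0.6750
  sulphur-dioxide contribution → 29.76 μm/a
  chloride contribution → 13.58 μm/a
  ⇒ r_corr(carbon steel) = 43.35 μm/a
43.3 μm/a falls in (25, 50] for carbon steel → category C3

C3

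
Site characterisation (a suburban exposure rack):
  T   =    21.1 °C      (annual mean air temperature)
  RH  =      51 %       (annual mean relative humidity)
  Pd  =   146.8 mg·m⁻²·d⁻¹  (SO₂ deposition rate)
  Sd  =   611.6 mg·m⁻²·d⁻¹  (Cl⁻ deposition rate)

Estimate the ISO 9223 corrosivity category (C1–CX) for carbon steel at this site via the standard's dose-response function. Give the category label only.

C5

carbon steel: temperature factor f = -0.054·(11.1) = -0.5994
  sulphur-dioxide contribution → 36.09 μm/a
  chloride contribution → 68.18 μm/a
  ⇒ r_corr(carbon steel) = 104.3 μm/a
Category bounds: 80…200 μm/a bracket r_corr ⇒ C5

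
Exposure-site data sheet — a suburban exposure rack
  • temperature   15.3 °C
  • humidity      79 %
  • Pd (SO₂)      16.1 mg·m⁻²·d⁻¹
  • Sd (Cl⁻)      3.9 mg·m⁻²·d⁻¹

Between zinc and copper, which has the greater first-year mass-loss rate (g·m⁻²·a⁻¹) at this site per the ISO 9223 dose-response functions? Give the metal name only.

copper

zinc: temperature factor f = -0.071·(5.3) = -0.3763
  sulphur-dioxide contribution → 1.139 μm/a
  chloride contribution → 0.2626 μm/a
  ⇒ r_corr(zinc) = 1.401 μm/a
  mass loss = 1.401 μm/a × 7.14 g/cm³ = 10 g·m⁻²·a⁻¹
copper: temperature factor f = -0.080·(5.3) = -0.4240
  sulphur-dioxide contribution → 0.7554 μm/a
  chloride contribution → 0.5383 μm/a
  ⇒ r_corr(copper) = 1.294 μm/a
  mass loss = 1.294 μm/a × 8.96 g/cm³ = 11.59 g·m⁻²·a⁻¹
Ordering by g·m⁻²·a⁻¹: copper (11.6) > zinc (10)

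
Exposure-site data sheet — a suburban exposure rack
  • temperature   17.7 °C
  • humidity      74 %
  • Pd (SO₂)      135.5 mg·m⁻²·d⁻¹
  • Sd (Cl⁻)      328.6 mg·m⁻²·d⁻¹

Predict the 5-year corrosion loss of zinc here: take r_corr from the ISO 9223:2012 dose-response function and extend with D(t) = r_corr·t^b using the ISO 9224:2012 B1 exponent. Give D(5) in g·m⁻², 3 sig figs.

D(5) = 154 g·m⁻²

zinc: f(T) = -0.071·(T−10) [T>10 °C] = -0.5467
  Pd branch = 0.0129·Pd^0.44·e^(0.046·RH+f) = 1.948 μm/a
  Sd branch = 0.0175·Sd^0.57·e^(0.008·RH+0.085·T) = 3.873 μm/a
  r_corr = 1.948 + 3.873 = 5.821 μm/a
Power-law: D(5) = r_corr · 5^0.813
  D(5) = 5.821 × 5^0.813 = 5.821 × 3.701 = 21.54 μm
  Mass loss = 21.54 μm × 7.14 g/cm³ = 153.8 g·m⁻²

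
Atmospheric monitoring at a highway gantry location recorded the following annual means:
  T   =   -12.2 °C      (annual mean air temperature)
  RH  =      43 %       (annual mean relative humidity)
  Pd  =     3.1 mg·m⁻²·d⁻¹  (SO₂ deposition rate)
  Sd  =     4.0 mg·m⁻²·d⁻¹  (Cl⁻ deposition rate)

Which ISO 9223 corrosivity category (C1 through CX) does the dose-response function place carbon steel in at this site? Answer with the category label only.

carbon steel: T≤10 °C ⇒ hinge +0.150·(-12.2−10) = -3.3300
  SO₂ term: 1.77·3.1^0.52·exp(0.02·43-3.3300) = 0.2696
  Cl⁻ term: 0.102·4.0^0.62·exp(0.033·43+0.04·-12.2) = 0.6112
  sum: 0.2696 + 0.6112 → r_corr = 0.8809 μm/a
0.881 μm/a falls in (0, 1.3] for carbon steel → category C1

C1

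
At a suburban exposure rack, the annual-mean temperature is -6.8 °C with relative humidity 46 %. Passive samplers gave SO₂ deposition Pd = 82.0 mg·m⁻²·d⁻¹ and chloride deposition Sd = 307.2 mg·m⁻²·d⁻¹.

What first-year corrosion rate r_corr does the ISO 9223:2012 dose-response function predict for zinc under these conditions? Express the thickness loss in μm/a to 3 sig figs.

zinc: temperature factor f = +0.038·(-16.8) = -0.6384
  SO₂ term: 0.0129·82.0^0.44·exp(0.046·46-0.6384) = 0.393
  Cl⁻ term: 0.0175·307.2^0.57·exp(0.008·46+0.085·-6.8) = 0.3712
  sum: 0.393 + 0.3712 → r_corr = 0.7642 μm/a

r_corr = 0.764 μm/a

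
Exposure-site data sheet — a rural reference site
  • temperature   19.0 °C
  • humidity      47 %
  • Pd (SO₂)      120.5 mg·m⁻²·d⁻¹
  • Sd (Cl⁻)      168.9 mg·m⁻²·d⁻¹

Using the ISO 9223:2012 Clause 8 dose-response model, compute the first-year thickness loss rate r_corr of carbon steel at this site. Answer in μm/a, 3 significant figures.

r_corr = 58.4 μm/a

carbon steel: temperature factor f = -0.054·(9.0) = -0.4860
  sulphur-dioxide contribution → 33.67 μm/a
  chloride contribution → 24.74 μm/a
  total first-year rate 58.41 μm/a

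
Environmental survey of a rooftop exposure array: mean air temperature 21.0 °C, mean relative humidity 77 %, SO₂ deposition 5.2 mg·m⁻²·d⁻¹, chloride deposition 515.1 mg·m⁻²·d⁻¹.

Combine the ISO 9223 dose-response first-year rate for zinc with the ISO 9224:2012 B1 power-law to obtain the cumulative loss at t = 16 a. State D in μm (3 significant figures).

D(16) = 68.7 μm

zinc: T>10 °C ⇒ hinge -0.071·(21.0−10) = -0.7810
  Pd branch = 0.0129·Pd^0.44·e^(0.046·RH+f) = 0.4214 μm/a
  Cl⁻ term: 0.0175·515.1^0.57·exp(0.008·77+0.085·21.0) = 6.785
  sum: 0.4214 + 6.785 → r_corr = 7.207 μm/a
ISO 9224: D(t) = r_corr · t^b with b = 0.813 (zinc, B1)
  D(16) = 7.207 × 16^0.813 = 7.207 × 9.527 = 68.66 μm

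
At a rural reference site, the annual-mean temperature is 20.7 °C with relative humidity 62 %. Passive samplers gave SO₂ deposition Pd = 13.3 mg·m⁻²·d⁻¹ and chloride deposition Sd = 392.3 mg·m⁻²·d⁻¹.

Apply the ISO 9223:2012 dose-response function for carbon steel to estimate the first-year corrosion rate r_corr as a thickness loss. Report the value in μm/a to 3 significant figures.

carbon steel: f(T) = -0.054·(T−10) [T>10 °C] = -0.5778
  Pd branch = 1.77·Pd^0.52·e^(0.02·RH+f) = 13.18 μm/a
  Sd branch = 0.102·Sd^0.62·e^(0.033·RH+0.04·T) = 73.25 μm/a
  r_corr = 13.18 + 73.25 = 86.43 μm/a

r_corr = 86.4 μm/a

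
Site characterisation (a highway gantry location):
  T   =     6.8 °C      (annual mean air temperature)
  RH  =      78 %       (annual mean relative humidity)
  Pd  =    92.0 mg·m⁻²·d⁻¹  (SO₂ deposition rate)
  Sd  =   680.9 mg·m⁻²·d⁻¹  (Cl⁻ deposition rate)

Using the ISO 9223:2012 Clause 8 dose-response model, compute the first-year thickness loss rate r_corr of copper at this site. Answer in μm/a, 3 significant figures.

r_corr = 2.52 μm/a

copper: temperature factor f = +0.126·(-3.2) = -0.4032
  SO₂ term: 0.0053·92.0^0.26·exp(0.059·78-0.4032) = 1.144
  Cl⁻ term: 0.01025·680.9^0.27·exp(0.036·78+0.049·6.8) = 1.38
  r_corr = 1.144 + 1.38 = 2.524 μm/a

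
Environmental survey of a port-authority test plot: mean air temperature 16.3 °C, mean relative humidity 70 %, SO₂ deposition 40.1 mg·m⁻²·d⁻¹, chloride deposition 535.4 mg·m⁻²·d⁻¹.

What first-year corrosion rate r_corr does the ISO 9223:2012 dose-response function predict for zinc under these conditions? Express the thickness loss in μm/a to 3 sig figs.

zinc: f(T) = -0.071·(T−10) [T>10 °C] = -0.4473
  sulphur-dioxide contribution → 1.047 μm/a
  chloride contribution → 4.399 μm/a
  ⇒ r_corr(zinc) = 5.446 μm/a

r_corr = 5.45 μm/a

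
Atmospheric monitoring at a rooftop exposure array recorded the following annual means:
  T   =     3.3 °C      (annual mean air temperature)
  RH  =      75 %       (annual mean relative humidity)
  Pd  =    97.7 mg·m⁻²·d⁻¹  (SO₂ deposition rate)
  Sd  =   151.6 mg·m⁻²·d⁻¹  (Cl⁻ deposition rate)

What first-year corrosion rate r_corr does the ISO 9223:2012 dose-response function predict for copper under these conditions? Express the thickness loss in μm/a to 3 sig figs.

copper: f(T) = +0.126·(T−10) [T≤10 °C] = -0.8442
  Pd branch = 0.0053·Pd^0.26·e^(0.059·RH+f) = 0.6263 μm/a
  Sd branch = 0.01025·Sd^0.27·e^(0.036·RH+0.049·T) = 0.6956 μm/a
  sum: 0.6263 + 0.6956 → r_corr = 1.322 μm/a

r_corr = 1.32 μm/a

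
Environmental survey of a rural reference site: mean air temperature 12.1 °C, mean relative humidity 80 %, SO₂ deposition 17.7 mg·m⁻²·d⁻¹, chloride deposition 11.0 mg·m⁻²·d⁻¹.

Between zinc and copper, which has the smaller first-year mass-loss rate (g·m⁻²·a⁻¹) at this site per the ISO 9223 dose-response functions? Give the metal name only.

zinc: T>10 °C ⇒ hinge -0.071·(12.1−10) = -0.1491
  SO₂ term: 0.0129·17.7^0.44·exp(0.046·80-0.1491) = 1.56
  Sd branch = 0.0175·Sd^0.57·e^(0.008·RH+0.085·T) = 0.3641 μm/a
  r_corr = 1.56 + 0.3641 = 1.924 μm/a
  mass loss = 1.924 μm/a × 7.14 g/cm³ = 13.74 g·m⁻²·a⁻¹
copper: f(T) = -0.080·(T−10) [T>10 °C] = -0.1680
  Pd branch = 0.0053·Pd^0.26·e^(0.059·RH+f) = 1.061 μm/a
  Cl⁻ term: 0.01025·11.0^0.27·exp(0.036·80+0.049·12.1) = 0.6312
  r_corr = 1.061 + 0.6312 = 1.692 μm/a
  mass loss = 1.692 μm/a × 8.96 g/cm³ = 15.16 g·m⁻²·a⁻¹
Ordering by g·m⁻²·a⁻¹: copper (15.2) > zinc (13.7)

zinc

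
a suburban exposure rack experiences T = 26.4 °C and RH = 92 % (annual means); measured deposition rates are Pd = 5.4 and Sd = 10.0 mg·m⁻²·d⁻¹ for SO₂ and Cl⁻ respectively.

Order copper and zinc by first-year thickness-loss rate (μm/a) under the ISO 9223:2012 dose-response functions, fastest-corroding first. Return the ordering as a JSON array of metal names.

copper: T>10 °C ⇒ hinge -0.080·(26.4−10) = -1.3120
  Pd branch = 0.0053·Pd^0.26·e^(0.059·RH+f) = 0.5038 μm/a
  Cl⁻ term: 0.01025·10.0^0.27·exp(0.036·92+0.049·26.4) = 1.909
  sum: 0.5038 + 1.909 → r_corr = 2.413 μm/a
zinc: f(T) = -0.071·(T−10) [T>10 °C] = -1.1644
  SO₂ term: 0.0129·5.4^0.44·exp(0.046·92-1.1644) = 0.5822
  Cl⁻ term: 0.0175·10.0^0.57·exp(0.008·92+0.085·26.4) = 1.28
  r_corr = 0.5822 + 1.28 = 1.862 μm/a
Ordering by μm/a: copper (2.41) > zinc (1.86)

["copper", "zinc"]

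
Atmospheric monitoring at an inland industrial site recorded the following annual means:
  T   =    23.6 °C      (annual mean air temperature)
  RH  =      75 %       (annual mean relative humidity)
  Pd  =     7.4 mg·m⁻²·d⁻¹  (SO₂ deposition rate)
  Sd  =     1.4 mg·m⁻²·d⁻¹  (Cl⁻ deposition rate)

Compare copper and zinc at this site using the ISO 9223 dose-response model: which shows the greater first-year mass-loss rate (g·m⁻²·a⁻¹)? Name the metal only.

copper: T>10 °C ⇒ hinge -0.080·(23.6−10) = -1.0880
  SO₂ term: 0.0053·7.4^0.26·exp(0.059·75-1.0880) = 0.2509
  Cl⁻ term: 0.01025·1.4^0.27·exp(0.036·75+0.049·23.6) = 0.5309
  r_corr = 0.2509 + 0.5309 = 0.7818 μm/a
  mass loss = 0.7818 μm/a × 8.96 g/cm³ = 7.005 g·m⁻²·a⁻¹
zinc: T>10 °C ⇒ hinge -0.071·(23.6−10) = -0.9656
  SO₂ term: 0.0129·7.4^0.44·exp(0.046·75-0.9656) = 0.3733
  Sd branch = 0.0175·Sd^0.57·e^(0.008·RH+0.085·T) = 0.2871 μm/a
  sum: 0.3733 + 0.2871 → r_corr = 0.6604 μm/a
  mass loss = 0.6604 μm/a × 7.14 g/cm³ = 4.715 g·m⁻²·a⁻¹
Ordering by g·m⁻²·a⁻¹: copper (7) > zinc (4.72)

copper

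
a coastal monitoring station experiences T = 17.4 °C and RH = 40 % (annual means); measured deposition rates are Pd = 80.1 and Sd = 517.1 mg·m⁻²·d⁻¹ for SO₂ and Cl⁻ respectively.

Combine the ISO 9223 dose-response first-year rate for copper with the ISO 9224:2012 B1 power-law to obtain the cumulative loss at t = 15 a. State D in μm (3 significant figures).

D(15) = 3.93 μm

copper: temperature factor f = -0.080·(7.4) = -0.5920
  Pd branch = 0.0053·Pd^0.26·e^(0.059·RH+f) = 0.09706 μm/a
  Cl⁻ term: 0.01025·517.1^0.27·exp(0.036·40+0.049·17.4) = 0.5483
  sum: 0.09706 + 0.5483 → r_corr = 0.6454 μm/a
Power-law: D(15) = r_corr · 15^0.667
  D(15) = 0.6454 × 15^0.667 = 0.6454 × 6.088 = 3.929 μm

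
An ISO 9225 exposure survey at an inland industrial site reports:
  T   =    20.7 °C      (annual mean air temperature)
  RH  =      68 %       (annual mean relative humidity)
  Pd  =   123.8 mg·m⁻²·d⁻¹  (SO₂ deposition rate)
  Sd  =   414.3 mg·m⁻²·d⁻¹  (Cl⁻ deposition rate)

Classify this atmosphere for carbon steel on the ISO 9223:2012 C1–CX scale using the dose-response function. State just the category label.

C5

carbon steel: f(T) = -0.054·(T−10) [T>10 °C] = -0.5778
  Pd branch = 1.77·Pd^0.52·e^(0.02·RH+f) = 47.41 μm/a
  Cl⁻ term: 0.102·414.3^0.62·exp(0.033·68+0.04·20.7) = 92.36
  r_corr = 47.41 + 92.36 = 139.8 μm/a
ISO 9223 Table 2 (carbon steel): 80 < 140 ≤ 200 μm/a ⇒ C5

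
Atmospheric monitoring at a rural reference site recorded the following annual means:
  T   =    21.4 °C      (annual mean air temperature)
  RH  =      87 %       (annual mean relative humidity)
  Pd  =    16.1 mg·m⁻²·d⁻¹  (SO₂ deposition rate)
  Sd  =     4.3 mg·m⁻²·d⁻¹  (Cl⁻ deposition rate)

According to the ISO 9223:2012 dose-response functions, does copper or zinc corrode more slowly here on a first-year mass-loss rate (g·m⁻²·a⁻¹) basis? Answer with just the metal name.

zinc

copper: temperature factor f = -0.080·(11.4) = -0.9120
  sulphur-dioxide contribution → 0.7434 μm/a
  chloride contribution → 0.994 μm/a
  ⇒ r_corr(copper) = 1.737 μm/a
  mass loss = 1.737 μm/a × 8.96 g/cm³ = 15.57 g·m⁻²·a⁻¹
zinc: f(T) = -0.071·(T−10) [T>10 °C] = -0.8094
  sulphur-dioxide contribution → 1.067 μm/a
  chloride contribution → 0.497 μm/a
  total first-year rate 1.564 μm/a
  mass loss = 1.564 μm/a × 7.14 g/cm³ = 11.17 g·m⁻²·a⁻¹
Ordering by g·m⁻²·a⁻¹: copper (15.6) > zinc (11.2)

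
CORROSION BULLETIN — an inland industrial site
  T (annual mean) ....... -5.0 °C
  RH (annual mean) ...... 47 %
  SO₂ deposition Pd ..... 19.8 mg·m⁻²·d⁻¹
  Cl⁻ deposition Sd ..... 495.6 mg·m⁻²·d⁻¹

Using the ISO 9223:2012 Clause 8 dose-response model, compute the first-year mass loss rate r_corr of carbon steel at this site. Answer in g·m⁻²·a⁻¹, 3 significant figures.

r_corr = 163 g·m⁻²·a⁻¹

carbon steel: T≤10 °C ⇒ hinge +0.150·(-5.0−10) = -2.2500
  Pd branch = 1.77·Pd^0.52·e^(0.02·RH+f) = 2.256 μm/a
  Cl⁻ term: 0.102·495.6^0.62·exp(0.033·47+0.04·-5.0) = 18.46
  r_corr = 2.256 + 18.46 = 20.72 μm/a
Convert to mass loss: 20.72 μm/a × 7.85 g/cm³ = 162.6 g·m⁻²·a⁻¹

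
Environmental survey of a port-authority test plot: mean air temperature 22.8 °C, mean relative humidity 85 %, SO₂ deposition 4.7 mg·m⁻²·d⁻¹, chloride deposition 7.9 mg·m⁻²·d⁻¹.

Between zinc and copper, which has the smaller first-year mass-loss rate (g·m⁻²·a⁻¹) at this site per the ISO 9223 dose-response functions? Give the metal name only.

zinc: T>10 °C ⇒ hinge -0.071·(22.8−10) = -0.9088
  Pd branch = 0.0129·Pd^0.44·e^(0.046·RH+f) = 0.5125 μm/a
  Cl⁻ term: 0.0175·7.9^0.57·exp(0.008·85+0.085·22.8) = 0.7792
  sum: 0.5125 + 0.7792 → r_corr = 1.292 μm/a
  mass loss = 1.292 μm/a × 7.14 g/cm³ = 9.223 g·m⁻²·a⁻¹
copper: temperature factor f = -0.080·(12.8) = -1.0240
  Pd branch = 0.0053·Pd^0.26·e^(0.059·RH+f) = 0.4288 μm/a
  Cl⁻ term: 0.01025·7.9^0.27·exp(0.036·85+0.049·22.8) = 1.167
  sum: 0.4288 + 1.167 → r_corr = 1.596 μm/a
  mass loss = 1.596 μm/a × 8.96 g/cm³ = 14.3 g·m⁻²·a⁻¹
Ordering by g·m⁻²·a⁻¹: copper (14.3) > zinc (9.22)

zinc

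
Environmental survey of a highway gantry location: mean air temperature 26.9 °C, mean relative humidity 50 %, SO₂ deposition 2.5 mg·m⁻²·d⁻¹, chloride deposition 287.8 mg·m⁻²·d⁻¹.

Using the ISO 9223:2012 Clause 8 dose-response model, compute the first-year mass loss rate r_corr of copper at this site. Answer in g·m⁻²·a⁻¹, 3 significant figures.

copper: f(T) = -0.080·(T−10) [T>10 °C] = -1.3520
  Pd branch = 0.0053·Pd^0.26·e^(0.059·RH+f) = 0.03325 μm/a
  Cl⁻ term: 0.01025·287.8^0.27·exp(0.036·50+0.049·26.9) = 1.069
  sum: 0.03325 + 1.069 → r_corr = 1.102 μm/a
Convert to mass loss: 1.102 μm/a × 8.96 g/cm³ = 9.873 g·m⁻²·a⁻¹

r_corr = 9.87 g·m⁻²·a⁻¹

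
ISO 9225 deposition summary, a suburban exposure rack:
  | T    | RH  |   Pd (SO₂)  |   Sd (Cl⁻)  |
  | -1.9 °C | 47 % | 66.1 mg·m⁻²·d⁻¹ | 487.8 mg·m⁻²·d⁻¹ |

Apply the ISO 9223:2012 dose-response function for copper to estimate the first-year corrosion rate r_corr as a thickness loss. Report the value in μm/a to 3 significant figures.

copper: f(T) = +0.126·(T−10) [T≤10 °C] = -1.4994
  SO₂ term: 0.0053·66.1^0.26·exp(0.059·47-1.4994) = 0.05632
  Sd branch = 0.01025·Sd^0.27·e^(0.036·RH+0.049·T) = 0.2697 μm/a
  r_corr = 0.05632 + 0.2697 = 0.3261 μm/a

r_corr = 0.326 μm/a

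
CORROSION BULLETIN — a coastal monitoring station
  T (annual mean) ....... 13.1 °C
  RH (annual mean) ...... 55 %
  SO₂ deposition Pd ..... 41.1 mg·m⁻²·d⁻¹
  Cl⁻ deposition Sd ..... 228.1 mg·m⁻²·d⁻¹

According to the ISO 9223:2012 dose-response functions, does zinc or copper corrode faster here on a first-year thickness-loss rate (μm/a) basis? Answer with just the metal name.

zinc: T>10 °C ⇒ hinge -0.071·(13.1−10) = -0.2201
  SO₂ term: 0.0129·41.1^0.44·exp(0.046·55-0.2201) = 0.6666
  Sd branch = 0.0175·Sd^0.57·e^(0.008·RH+0.085·T) = 1.827 μm/a
  r_corr = 0.6666 + 1.827 = 2.494 μm/a
copper: T>10 °C ⇒ hinge -0.080·(13.1−10) = -0.2480
  Pd branch = 0.0053·Pd^0.26·e^(0.059·RH+f) = 0.2789 μm/a
  Cl⁻ term: 0.01025·228.1^0.27·exp(0.036·55+0.049·13.1) = 0.6111
  sum: 0.2789 + 0.6111 → r_corr = 0.89 μm/a
Ordering by μm/a: zinc (2.49) > copper (0.89)

zinc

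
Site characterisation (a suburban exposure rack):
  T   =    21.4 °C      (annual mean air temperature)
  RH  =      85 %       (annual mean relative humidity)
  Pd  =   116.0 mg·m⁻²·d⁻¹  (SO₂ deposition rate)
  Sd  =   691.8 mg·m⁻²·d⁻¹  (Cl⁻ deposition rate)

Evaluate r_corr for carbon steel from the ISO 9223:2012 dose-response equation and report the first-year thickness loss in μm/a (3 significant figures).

carbon steel: temperature factor f = -0.054·(11.4) = -0.6156
  Pd branch = 1.77·Pd^0.52·e^(0.02·RH+f) = 62.01 μm/a
  Cl⁻ term: 0.102·691.8^0.62·exp(0.033·85+0.04·21.4) = 228.7
  r_corr = 62.01 + 228.7 = 290.7 μm/a

r_corr = 291 μm/a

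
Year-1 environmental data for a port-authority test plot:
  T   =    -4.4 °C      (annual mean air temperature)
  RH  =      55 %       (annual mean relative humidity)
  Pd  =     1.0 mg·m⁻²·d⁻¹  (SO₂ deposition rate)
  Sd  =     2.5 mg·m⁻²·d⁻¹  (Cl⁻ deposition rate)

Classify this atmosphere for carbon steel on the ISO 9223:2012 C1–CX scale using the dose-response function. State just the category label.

C2

carbon steel: temperature factor f = +0.150·(-14.4) = -2.1600
  SO₂ term: 1.77·1.0^0.52·exp(0.02·55-2.1600) = 0.6132
  Cl⁻ term: 0.102·2.5^0.62·exp(0.033·55+0.04·-4.4) = 0.9271
  r_corr = 0.6132 + 0.9271 = 1.54 μm/a
Category bounds: 1.3…25 μm/a bracket r_corr ⇒ C2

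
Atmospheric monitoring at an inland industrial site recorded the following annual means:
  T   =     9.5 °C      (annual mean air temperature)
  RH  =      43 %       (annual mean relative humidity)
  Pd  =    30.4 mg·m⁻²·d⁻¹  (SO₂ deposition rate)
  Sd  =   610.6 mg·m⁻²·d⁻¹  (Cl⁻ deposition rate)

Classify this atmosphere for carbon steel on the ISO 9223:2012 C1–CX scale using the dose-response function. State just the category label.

carbon steel: T≤10 °C ⇒ hinge +0.150·(9.5−10) = -0.0750
  SO₂ term: 1.77·30.4^0.52·exp(0.02·43-0.0750) = 22.91
  Sd branch = 0.102·Sd^0.62·e^(0.033·RH+0.04·T) = 32.89 μm/a
  r_corr = 22.91 + 32.89 = 55.8 μm/a
ISO 9223 Table 2 (carbon steel): 50 < 55.8 ≤ 80 μm/a ⇒ C4

C4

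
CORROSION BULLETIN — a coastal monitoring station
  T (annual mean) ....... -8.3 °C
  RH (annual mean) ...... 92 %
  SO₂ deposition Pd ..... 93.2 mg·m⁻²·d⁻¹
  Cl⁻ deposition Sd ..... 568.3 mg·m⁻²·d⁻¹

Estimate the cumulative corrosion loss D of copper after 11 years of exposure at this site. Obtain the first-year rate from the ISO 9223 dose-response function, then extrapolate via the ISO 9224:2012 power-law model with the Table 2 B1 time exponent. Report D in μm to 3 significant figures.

D(11) = 7.07 μm

copper: f(T) = +0.126·(T−10) [T≤10 °C] = -2.3058
  Pd branch = 0.0053·Pd^0.26·e^(0.059·RH+f) = 0.3911 μm/a
  Sd branch = 0.01025·Sd^0.27·e^(0.036·RH+0.049·T) = 1.038 μm/a
  r_corr = 0.3911 + 1.038 = 1.429 μm/a
Power-law: D(11) = r_corr · 11^0.667
  D(11) = 1.429 × 11^0.667 = 1.429 × 4.95 = 7.074 μm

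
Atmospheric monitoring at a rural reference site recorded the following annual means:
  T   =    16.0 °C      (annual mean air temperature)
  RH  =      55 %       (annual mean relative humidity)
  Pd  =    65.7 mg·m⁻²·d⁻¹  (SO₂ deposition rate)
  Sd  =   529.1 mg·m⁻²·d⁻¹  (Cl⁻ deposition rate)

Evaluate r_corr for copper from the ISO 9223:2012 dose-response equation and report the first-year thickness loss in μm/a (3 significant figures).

copper: temperature factor f = -0.080·(6.0) = -0.4800
  sulphur-dioxide contribution → 0.2498 μm/a
  chloride contribution → 0.884 μm/a
  total first-year rate 1.134 μm/a

r_corr = 1.13 μm/a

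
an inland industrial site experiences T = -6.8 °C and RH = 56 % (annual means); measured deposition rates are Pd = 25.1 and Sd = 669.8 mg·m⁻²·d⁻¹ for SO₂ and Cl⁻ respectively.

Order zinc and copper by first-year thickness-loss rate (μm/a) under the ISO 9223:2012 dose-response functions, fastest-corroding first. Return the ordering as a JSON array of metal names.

["zinc", "copper"]

zinc: T≤10 °C ⇒ hinge +0.038·(-6.8−10) = -0.6384
  SO₂ term: 0.0129·25.1^0.44·exp(0.046·56-0.6384) = 0.3698
  Cl⁻ term: 0.0175·669.8^0.57·exp(0.008·56+0.085·-6.8) = 0.6271
  r_corr = 0.3698 + 0.6271 = 0.9969 μm/a
copper: f(T) = +0.126·(T−10) [T≤10 °C] = -2.1168
  SO₂ term: 0.0053·25.1^0.26·exp(0.059·56-2.1168) = 0.04016
  Cl⁻ term: 0.01025·669.8^0.27·exp(0.036·56+0.049·-6.8) = 0.3196
  r_corr = 0.04016 + 0.3196 = 0.3597 μm/a
Ordering by μm/a: zinc (0.997) > copper (0.36)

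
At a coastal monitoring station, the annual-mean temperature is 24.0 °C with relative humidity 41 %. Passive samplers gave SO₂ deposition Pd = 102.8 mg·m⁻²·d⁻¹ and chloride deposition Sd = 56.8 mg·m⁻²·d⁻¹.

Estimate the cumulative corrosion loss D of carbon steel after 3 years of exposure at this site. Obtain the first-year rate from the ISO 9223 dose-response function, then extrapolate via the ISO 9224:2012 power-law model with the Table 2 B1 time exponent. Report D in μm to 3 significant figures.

D(3) = 59.7 μm

carbon steel: T>10 °C ⇒ hinge -0.054·(24.0−10) = -0.7560
  Pd branch = 1.77·Pd^0.52·e^(0.02·RH+f) = 20.99 μm/a
  Sd branch = 0.102·Sd^0.62·e^(0.033·RH+0.04·T) = 12.61 μm/a
  sum: 20.99 + 12.61 → r_corr = 33.6 μm/a
Long-term exponent b (ISO 9224 Table 2, B1) = 0.523
  D(3) = 33.6 × 3^0.523 = 33.6 × 1.776 = 59.69 μm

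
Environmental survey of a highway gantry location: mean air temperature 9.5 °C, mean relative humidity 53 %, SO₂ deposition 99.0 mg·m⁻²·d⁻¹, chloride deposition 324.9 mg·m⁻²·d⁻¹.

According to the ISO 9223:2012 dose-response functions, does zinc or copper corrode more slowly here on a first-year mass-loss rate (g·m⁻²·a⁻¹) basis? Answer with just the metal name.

zinc: T≤10 °C ⇒ hinge +0.038·(9.5−10) = -0.0190
  Pd branch = 0.0129·Pd^0.44·e^(0.046·RH+f) = 1.095 μm/a
  Cl⁻ term: 0.0175·324.9^0.57·exp(0.008·53+0.085·9.5) = 1.62
  sum: 1.095 + 1.62 → r_corr = 2.715 μm/a
  mass loss = 2.715 μm/a × 7.14 g/cm³ = 19.38 g·m⁻²·a⁻¹
copper: temperature factor f = +0.126·(-0.5) = -0.0630
  Pd branch = 0.0053·Pd^0.26·e^(0.059·RH+f) = 0.3748 μm/a
  Cl⁻ term: 0.01025·324.9^0.27·exp(0.036·53+0.049·9.5) = 0.5244
  sum: 0.3748 + 0.5244 → r_corr = 0.8993 μm/a
  mass loss = 0.8993 μm/a × 8.96 g/cm³ = 8.057 g·m⁻²·a⁻¹
Ordering by g·m⁻²·a⁻¹: zinc (19.4) > copper (8.06)

copper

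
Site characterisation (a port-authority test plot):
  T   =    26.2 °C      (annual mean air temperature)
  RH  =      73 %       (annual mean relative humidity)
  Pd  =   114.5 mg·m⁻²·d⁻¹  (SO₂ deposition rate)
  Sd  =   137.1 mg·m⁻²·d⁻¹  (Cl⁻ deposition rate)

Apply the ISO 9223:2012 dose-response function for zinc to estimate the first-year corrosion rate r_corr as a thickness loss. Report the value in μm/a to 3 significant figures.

r_corr = 5.75 μm/a

zinc: T>10 °C ⇒ hinge -0.071·(26.2−10) = -1.1502
  sulphur-dioxide contribution → 0.9447 μm/a
  chloride contribution → 4.808 μm/a
  ⇒ r_corr(zinc) = 5.753 μm/a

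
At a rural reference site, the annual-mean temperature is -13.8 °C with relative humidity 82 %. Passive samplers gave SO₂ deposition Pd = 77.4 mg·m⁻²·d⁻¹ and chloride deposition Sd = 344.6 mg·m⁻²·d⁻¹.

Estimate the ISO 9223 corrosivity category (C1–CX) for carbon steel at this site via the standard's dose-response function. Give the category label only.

carbon steel: temperature factor f = +0.150·(-23.8) = -3.5700
  Pd branch = 1.77·Pd^0.52·e^(0.02·RH+f) = 2.466 μm/a
  Sd branch = 0.102·Sd^0.62·e^(0.033·RH+0.04·T) = 32.9 μm/a
  r_corr = 2.466 + 32.9 = 35.37 μm/a
Category bounds: 25…50 μm/a bracket r_corr ⇒ C3

C3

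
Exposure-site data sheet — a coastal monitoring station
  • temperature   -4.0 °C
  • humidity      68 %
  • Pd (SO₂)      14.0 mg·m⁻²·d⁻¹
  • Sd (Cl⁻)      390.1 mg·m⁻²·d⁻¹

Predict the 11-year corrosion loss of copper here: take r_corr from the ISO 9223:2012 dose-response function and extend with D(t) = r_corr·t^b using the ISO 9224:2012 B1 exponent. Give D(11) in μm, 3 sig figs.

copper: T≤10 °C ⇒ hinge +0.126·(-4.0−10) = -1.7640
  sulphur-dioxide contribution → 0.09967 μm/a
  chloride contribution → 0.4879 μm/a
  ⇒ r_corr(copper) = 0.5876 μm/a
Power-law: D(11) = r_corr · 11^0.667
  D(11) = 0.5876 × 11^0.667 = 0.5876 × 4.95 = 2.909 μm

D(11) = 2.91 μm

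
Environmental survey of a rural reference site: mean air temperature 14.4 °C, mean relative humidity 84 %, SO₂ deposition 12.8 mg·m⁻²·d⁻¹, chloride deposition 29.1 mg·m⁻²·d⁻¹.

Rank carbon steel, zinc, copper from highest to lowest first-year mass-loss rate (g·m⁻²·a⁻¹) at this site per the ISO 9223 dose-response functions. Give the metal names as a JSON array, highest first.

carbon steel: temperature factor f = -0.054·(4.4) = -0.2376
  Pd branch = 1.77·Pd^0.52·e^(0.02·RH+f) = 28.19 μm/a
  Cl⁻ term: 0.102·29.1^0.62·exp(0.033·84+0.04·14.4) = 23.45
  r_corr = 28.19 + 23.45 = 51.65 μm/a
  mass loss = 51.65 μm/a × 7.85 g/cm³ = 405.4 g·m⁻²·a⁻¹
zinc: f(T) = -0.071·(T−10) [T>10 °C] = -0.3124
  Pd branch = 0.0129·Pd^0.44·e^(0.046·RH+f) = 1.381 μm/a
  Cl⁻ term: 0.0175·29.1^0.57·exp(0.008·84+0.085·14.4) = 0.7959
  r_corr = 1.381 + 0.7959 = 2.177 μm/a
  mass loss = 2.177 μm/a × 7.14 g/cm³ = 15.54 g·m⁻²·a⁻¹
copper: f(T) = -0.080·(T−10) [T>10 °C] = -0.3520
  Pd branch = 0.0053·Pd^0.26·e^(0.059·RH+f) = 1.027 μm/a
  Sd branch = 0.01025·Sd^0.27·e^(0.036·RH+0.049·T) = 1.061 μm/a
  r_corr = 1.027 + 1.061 = 2.088 μm/a
  mass loss = 2.088 μm/a × 8.96 g/cm³ = 18.71 g·m⁻²·a⁻¹
Ordering by g·m⁻²·a⁻¹: carbon steel (405) > copper (18.7) > zinc (15.5)

["carbon steel", "copper", "zinc"]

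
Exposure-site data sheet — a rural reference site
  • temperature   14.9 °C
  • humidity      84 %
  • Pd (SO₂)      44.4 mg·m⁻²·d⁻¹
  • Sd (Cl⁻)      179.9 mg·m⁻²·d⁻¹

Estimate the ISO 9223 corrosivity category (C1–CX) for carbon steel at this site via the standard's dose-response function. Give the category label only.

carbon steel: f(T) = -0.054·(T−10) [T>10 °C] = -0.2646
  SO₂ term: 1.77·44.4^0.52·exp(0.02·84-0.2646) = 52.4
  Sd branch = 0.102·Sd^0.62·e^(0.033·RH+0.04·T) = 74.03 μm/a
  sum: 52.4 + 74.03 → r_corr = 126.4 μm/a
Category bounds: 80…200 μm/a bracket r_corr ⇒ C5

C5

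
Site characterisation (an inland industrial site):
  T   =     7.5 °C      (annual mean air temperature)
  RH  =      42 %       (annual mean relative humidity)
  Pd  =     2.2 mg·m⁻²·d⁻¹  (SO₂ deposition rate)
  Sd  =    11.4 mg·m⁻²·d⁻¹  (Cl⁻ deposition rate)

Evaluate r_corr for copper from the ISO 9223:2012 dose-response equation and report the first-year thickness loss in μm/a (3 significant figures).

copper: temperature factor f = +0.126·(-2.5) = -0.3150
  sulphur-dioxide contribution → 0.05658 μm/a
  chloride contribution → 0.1295 μm/a
  ⇒ r_corr(copper) = 0.1861 μm/a

r_corr = 0.186 μm/a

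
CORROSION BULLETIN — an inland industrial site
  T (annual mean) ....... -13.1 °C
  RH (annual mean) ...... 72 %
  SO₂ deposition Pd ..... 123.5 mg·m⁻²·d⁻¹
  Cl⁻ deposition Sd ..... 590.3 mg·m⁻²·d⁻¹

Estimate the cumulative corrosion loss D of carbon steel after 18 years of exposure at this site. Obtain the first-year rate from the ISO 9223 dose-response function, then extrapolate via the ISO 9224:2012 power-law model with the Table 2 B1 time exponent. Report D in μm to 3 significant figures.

D(18) = 167 μm

carbon steel: temperature factor f = +0.150·(-23.1) = -3.4650
  Pd branch = 1.77·Pd^0.52·e^(0.02·RH+f) = 2.859 μm/a
  Sd branch = 0.102·Sd^0.62·e^(0.033·RH+0.04·T) = 33.96 μm/a
  r_corr = 2.859 + 33.96 = 36.82 μm/a
Power-law: D(18) = r_corr · 18^0.523
  D(18) = 36.82 × 18^0.523 = 36.82 × 4.534 = 167 μm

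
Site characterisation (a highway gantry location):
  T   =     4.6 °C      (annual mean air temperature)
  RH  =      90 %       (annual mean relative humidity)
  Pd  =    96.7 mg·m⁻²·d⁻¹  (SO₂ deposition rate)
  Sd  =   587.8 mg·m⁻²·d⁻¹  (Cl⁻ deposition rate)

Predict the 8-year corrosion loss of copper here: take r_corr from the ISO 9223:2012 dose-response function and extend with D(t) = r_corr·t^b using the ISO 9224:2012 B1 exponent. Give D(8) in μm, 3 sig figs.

copper: f(T) = +0.126·(T−10) [T≤10 °C] = -0.6804
  SO₂ term: 0.0053·96.7^0.26·exp(0.059·90-0.6804) = 1.783
  Cl⁻ term: 0.01025·587.8^0.27·exp(0.036·90+0.049·4.6) = 1.834
  sum: 1.783 + 1.834 → r_corr = 3.617 μm/a
Power-law: D(8) = r_corr · 8^0.667
  D(8) = 3.617 × 8^0.667 = 3.617 × 4.003 = 14.48 μm

D(8) = 14.5 μm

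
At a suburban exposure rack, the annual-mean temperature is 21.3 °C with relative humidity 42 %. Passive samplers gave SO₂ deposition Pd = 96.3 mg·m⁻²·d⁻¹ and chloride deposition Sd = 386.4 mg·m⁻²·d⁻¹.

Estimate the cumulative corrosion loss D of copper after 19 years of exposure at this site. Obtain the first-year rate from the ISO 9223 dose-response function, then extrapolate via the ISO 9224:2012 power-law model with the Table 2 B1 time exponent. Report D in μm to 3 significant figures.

copper: f(T) = -0.080·(T−10) [T>10 °C] = -0.9040
  SO₂ term: 0.0053·96.3^0.26·exp(0.059·42-0.9040) = 0.08387
  Cl⁻ term: 0.01025·386.4^0.27·exp(0.036·42+0.049·21.3) = 0.6594
  sum: 0.08387 + 0.6594 → r_corr = 0.7433 μm/a
ISO 9224: D(t) = r_corr · t^b with b = 0.667 (copper, B1)
  D(19) = 0.7433 × 19^0.667 = 0.7433 × 7.127 = 5.298 μm

D(19) = 5.30 μm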